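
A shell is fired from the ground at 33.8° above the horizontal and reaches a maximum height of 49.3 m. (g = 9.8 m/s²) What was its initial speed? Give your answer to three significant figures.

At maximum height v_y = 0, so (v₀ sin θ)² = 2 g H.
v₀ sin 33.8° = √(2 × 9.8 × 49.3) = 31.09 m/s.
v₀ = 31.09 / sin 33.8° = 31.09 / 0.5563 = 55.9 m/s.

55.9 m/s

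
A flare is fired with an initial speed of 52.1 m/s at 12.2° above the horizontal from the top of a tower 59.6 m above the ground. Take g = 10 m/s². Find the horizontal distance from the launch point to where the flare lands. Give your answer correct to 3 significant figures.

241 m

Components: v_x = 52.1 cos 12.2° = 50.92 m/s, v_y = 52.1 sin 12.2° = 11.01 m/s.
Vertical: 0 = 59.6 + 11.01 t − ½(10) t² ⇒ 5.000 t² − 11.01 t − 59.6 = 0.
t = [11.01 + √(121.2 + 1192)] / 10.00 = 4.725 s.
Horizontal: R = v_x · t = 50.92 × 4.725 = 241 m.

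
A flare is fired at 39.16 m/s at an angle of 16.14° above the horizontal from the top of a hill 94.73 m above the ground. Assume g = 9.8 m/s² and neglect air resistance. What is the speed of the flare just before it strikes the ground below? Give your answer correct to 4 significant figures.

v_x = 39.16 cos 16.14° = 37.617 m/s is unchanged throughout.
For the vertical component, v_y² = v_y0² + 2 g h = (10.886)² + 2×9.8×94.73 = 1975.2, so |v_y| = 44.443 m/s.
Impact speed = √(v_x² + v_y²) = √(1415.0 + 1975.2) = 58.23 m/s.

58.23 m/s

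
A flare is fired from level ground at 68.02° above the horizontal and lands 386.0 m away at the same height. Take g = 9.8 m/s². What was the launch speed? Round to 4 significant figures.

On level ground, R = v₀² sin(2θ) / g, so v₀ = √(R g / sin 2θ).
sin(2 × 68.02°) = 0.6942.
v₀ = √(386.0 × 9.8 / 0.6942) = √5449.2 = 73.82 m/s.

73.82 m/s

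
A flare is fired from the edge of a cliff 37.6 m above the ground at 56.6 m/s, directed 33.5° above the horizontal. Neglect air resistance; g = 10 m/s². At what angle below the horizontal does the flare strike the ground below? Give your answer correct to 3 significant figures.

v_x = 56.6 cos 33.5° = 47.20 m/s.
At impact |v_y| = √(v_y0² + 2 g h) = √(31.24² + 2×10×37.6) = 41.57 m/s.
Angle below horizontal = arctan(|v_y| / v_x) = arctan(41.57 / 47.20) = 41.4°.

41.4°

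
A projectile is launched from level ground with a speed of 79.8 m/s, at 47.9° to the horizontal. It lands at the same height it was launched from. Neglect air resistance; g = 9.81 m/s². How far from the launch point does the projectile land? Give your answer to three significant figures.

Components: v_x = 79.8 cos 47.9° = 53.50 m/s, v_y = 79.8 sin 47.9° = 59.21 m/s.
Time of flight (same landing height): t = 2 v_y / g = 2 × 59.21 / 9.81 = 12.07 s.
Range: R = v_x · t = 53.50 × 12.07 = 646 m.

646 m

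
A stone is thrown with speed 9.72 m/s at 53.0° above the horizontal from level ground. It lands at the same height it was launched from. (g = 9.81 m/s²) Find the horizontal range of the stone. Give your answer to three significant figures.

9.26 m

For level ground, R = v₀² sin(2θ) / g.
sin(2 × 53.0°) = sin 106.0° = 0.9613.
R = (9.72)² × 0.9613 / 9.81 = 9.26 m.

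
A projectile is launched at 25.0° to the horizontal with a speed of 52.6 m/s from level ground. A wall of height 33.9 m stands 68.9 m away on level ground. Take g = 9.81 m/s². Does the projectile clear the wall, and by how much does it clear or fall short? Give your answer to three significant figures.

v_x = 52.6 cos 25.0° = 47.67 m/s; v_y0 = 52.6 sin 25.0° = 22.23 m/s.
Time to reach the wall: t = 68.9 / 47.67 = 1.445 s.
Height at that point: y = 22.23×1.445 − 4.905×1.445² = 21.88 m.
That is 33.9 − 21.88 = 12.0 m below the top of the wall, so the projectile does not clear it.

No — it falls 12.0 m short of clearing the wall.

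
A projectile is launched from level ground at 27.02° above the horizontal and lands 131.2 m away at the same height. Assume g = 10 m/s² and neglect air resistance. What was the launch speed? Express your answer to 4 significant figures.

40.26 m/s

On level ground, R = v₀² sin(2θ) / g, so v₀ = √(R g / sin 2θ).
sin(2 × 27.02°) = 0.8094.
v₀ = √(131.2 × 10 / 0.8094) = √1621.0 = 40.26 m/s.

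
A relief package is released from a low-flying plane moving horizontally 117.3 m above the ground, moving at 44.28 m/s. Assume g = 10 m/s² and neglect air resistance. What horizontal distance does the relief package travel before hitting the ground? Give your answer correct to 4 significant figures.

214.5 m

Initial vertical velocity is zero, so the fall time comes from h = ½ g t²: t = √(2 × 117.3 / 10) = 4.8436 s.
Horizontal motion is uniform at 44.28 m/s, so x = 44.28 × 4.8436 = 214.5 m.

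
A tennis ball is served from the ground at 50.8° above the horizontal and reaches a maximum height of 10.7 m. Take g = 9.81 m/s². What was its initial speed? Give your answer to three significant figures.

18.7 m/s

At maximum height v_y = 0, so (v₀ sin θ)² = 2 g H.
v₀ sin 50.8° = √(2 × 9.81 × 10.7) = 14.49 m/s.
v₀ = 14.49 / sin 50.8° = 14.49 / 0.7749 = 18.7 m/s.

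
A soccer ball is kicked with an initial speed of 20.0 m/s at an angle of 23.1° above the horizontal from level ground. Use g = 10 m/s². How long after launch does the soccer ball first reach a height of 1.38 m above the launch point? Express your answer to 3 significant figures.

v_y0 = 20.0 sin 23.1° = 7.847 m/s.
Set y = v_y0 t − ½ g t² = 1.38: 5.000 t² − 7.847 t + 1.38 = 0.
t = [7.847 ± √(61.58 − 27.60)] / 10 = (7.847 ± 5.829) / 10, giving t = 0.202 s or t = 1.37 s.
The soccer ball is on the way up at the first time, so t = 0.202 s.

0.202 s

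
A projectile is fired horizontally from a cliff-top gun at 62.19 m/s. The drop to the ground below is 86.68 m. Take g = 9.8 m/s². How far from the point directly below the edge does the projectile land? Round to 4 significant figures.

261.6 m

Initial vertical velocity is zero, so the fall time comes from h = ½ g t²: t = √(2 × 86.68 / 9.8) = 4.2059 s.
Horizontal motion is uniform at 62.19 m/s, so x = 62.19 × 4.2059 = 261.6 m.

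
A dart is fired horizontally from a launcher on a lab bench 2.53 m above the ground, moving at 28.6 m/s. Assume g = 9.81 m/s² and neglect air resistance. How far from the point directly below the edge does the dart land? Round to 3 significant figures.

20.5 m

Initial vertical velocity is zero, so the fall time comes from h = ½ g t²: t = √(2 × 2.53 / 9.81) = 0.7182 s.
Horizontal motion is uniform at 28.6 m/s, so x = 28.6 × 0.7182 = 20.5 m.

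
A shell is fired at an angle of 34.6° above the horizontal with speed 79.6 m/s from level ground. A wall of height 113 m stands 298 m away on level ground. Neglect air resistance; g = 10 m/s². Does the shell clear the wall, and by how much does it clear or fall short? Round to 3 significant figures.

v_x = 79.6 cos 34.6° = 65.52 m/s; v_y0 = 79.6 sin 34.6° = 45.20 m/s.
Time to reach the wall: t = 298 / 65.52 = 4.548 s.
Height at that point: y = 45.20×4.548 − 5.000×4.548² = 102.1 m.
That is 113 − 102.1 = 10.9 m below the top of the wall, so the shell does not clear it.

No — it falls 10.9 m short of clearing the wall.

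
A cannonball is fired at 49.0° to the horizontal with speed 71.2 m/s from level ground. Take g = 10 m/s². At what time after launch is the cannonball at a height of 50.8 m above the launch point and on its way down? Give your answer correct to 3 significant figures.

9.70 s

v_y0 = 71.2 sin 49.0° = 53.74 m/s.
Set y = v_y0 t − ½ g t² = 50.8: 5.000 t² − 53.74 t + 50.8 = 0.
t = [53.74 ± √(2888 − 1016)] / 10 = (53.74 ± 43.27) / 10, giving t = 1.05 s or t = 9.70 s.
On the way down corresponds to the larger root: t = 9.70 s.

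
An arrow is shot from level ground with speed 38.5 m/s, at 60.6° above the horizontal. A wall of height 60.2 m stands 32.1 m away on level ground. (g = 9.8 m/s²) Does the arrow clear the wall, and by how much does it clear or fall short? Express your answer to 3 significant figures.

No — it falls 17.4 m short of clearing the wall.

v_x = 38.5 cos 60.6° = 18.90 m/s; v_y0 = 38.5 sin 60.6° = 33.54 m/s.
Time to reach the wall: t = 32.1 / 18.90 = 1.698 s.
Height at that point: y = 33.54×1.698 − 4.900×1.698² = 42.82 m.
That is 60.2 − 42.82 = 17.4 m below the top of the wall, so the arrow does not clear it.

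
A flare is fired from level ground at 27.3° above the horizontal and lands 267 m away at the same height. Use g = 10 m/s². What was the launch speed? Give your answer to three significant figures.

On level ground, R = v₀² sin(2θ) / g, so v₀ = √(R g / sin 2θ).
sin(2 × 27.3°) = 0.8151.
v₀ = √(267 × 10 / 0.8151) = √3276 = 57.2 m/s.

57.2 m/s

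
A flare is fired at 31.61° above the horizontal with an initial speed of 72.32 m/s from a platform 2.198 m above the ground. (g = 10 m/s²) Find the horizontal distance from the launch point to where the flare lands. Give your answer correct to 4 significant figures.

470.5 m

Components: v_x = 72.32 cos 31.61° = 61.590 m/s, v_y = 72.32 sin 31.61° = 37.905 m/s.
Vertical: 0 = 2.198 + 37.905 t − ½(10) t² ⇒ 5.000 t² − 37.905 t − 2.198 = 0.
t = [37.905 + √(1436.8 + 43.960)] / 10.00 = 7.6386 s.
Horizontal: R = v_x · t = 61.590 × 7.6386 = 470.5 m.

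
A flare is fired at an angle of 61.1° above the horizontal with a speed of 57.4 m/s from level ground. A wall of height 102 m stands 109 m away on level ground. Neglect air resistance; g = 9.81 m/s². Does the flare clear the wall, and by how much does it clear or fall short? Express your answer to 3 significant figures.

v_x = 57.4 cos 61.1° = 27.74 m/s; v_y0 = 57.4 sin 61.1° = 50.25 m/s.
Time to reach the wall: t = 109 / 27.74 = 3.929 s.
Height at that point: y = 50.25×3.929 − 4.905×3.929² = 121.7 m.
That is 121.7 − 102 = 19.7 m above the top of the wall, so the flare clears it.

Yes — it clears the wall by 19.7 m.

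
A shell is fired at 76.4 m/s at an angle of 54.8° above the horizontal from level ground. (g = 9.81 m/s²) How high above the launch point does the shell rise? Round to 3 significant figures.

199 m

Vertical component of launch velocity: v_y = 76.4 sin 54.8° = 62.43 m/s.
At the highest point the vertical velocity is zero, so v_y² = 2 g h_max.
h_max = (62.43)² / (2 × 9.81) = 3898 / 19.62 = 199 m.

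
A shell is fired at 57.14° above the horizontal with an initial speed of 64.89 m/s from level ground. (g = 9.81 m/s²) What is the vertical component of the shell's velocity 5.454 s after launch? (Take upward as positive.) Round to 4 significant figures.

Initial vertical component: v_y0 = 64.89 sin 57.14° = 54.508 m/s.
v_y(t) = v_y0 − g t = 54.508 − 9.81 × 5.454 = 1.004 m/s.

1.004 m/s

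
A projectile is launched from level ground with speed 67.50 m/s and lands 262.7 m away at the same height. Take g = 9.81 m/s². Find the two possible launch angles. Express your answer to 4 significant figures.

17.22° and 72.78°

Level-ground range: R = v₀² sin(2θ)/g ⇒ sin 2θ = R g / v₀² = 262.7×9.81/67.50² = 0.5656.
2θ = arcsin(0.5656) = 34.444° or 180° − 34.444° = 145.556°.
So θ = 17.22° or θ = 72.78°.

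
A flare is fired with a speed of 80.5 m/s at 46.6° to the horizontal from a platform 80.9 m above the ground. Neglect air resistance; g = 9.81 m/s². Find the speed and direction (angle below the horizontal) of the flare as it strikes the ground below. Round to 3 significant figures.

v_x = 80.5 cos 46.6° = 55.31 m/s (constant).
|v_y| at impact = √((58.49)² + 2×9.81×80.9) = 70.77 m/s.
Speed = √(55.31² + 70.77²) = 89.8 m/s; angle = arctan(70.77/55.31) = 52.0° below horizontal.

89.8 m/s at 52.0° below the horizontal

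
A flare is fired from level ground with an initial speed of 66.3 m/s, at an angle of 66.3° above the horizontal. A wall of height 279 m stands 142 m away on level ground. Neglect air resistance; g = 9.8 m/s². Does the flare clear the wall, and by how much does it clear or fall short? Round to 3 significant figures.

No — it falls 94.6 m short of clearing the wall.

v_x = 66.3 cos 66.3° = 26.65 m/s; v_y0 = 66.3 sin 66.3° = 60.71 m/s.
Time to reach the wall: t = 142 / 26.65 = 5.328 s.
Height at that point: y = 60.71×5.328 − 4.900×5.328² = 184.4 m.
That is 279 − 184.4 = 94.6 m below the top of the wall, so the flare does not clear it.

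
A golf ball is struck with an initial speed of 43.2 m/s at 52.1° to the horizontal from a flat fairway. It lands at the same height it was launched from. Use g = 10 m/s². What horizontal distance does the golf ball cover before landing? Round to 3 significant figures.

181 m

For level ground, R = v₀² sin(2θ) / g.
sin(2 × 52.1°) = sin 104.2° = 0.9694.
R = (43.2)² × 0.9694 / 10 = 181 m.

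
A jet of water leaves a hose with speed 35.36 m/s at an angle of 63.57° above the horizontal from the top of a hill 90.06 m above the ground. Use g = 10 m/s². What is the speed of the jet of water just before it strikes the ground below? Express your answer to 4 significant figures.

55.24 m/s

v_x = 35.36 cos 63.57° = 15.739 m/s is unchanged throughout.
For the vertical component, v_y² = v_y0² + 2 g h = (31.664)² + 2×10×90.06 = 2803.8, so |v_y| = 52.951 m/s.
Impact speed = √(v_x² + v_y²) = √(247.72 + 2803.8) = 55.24 m/s.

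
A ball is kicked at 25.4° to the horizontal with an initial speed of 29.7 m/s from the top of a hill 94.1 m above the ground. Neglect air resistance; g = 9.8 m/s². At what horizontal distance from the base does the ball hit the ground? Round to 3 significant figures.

158 m

Components: v_x = 29.7 cos 25.4° = 26.83 m/s, v_y = 29.7 sin 25.4° = 12.74 m/s.
Vertical: 0 = 94.1 + 12.74 t − ½(9.8) t² ⇒ 4.900 t² − 12.74 t − 94.1 = 0.
t = [12.74 + √(162.3 + 1844)] / 9.800 = 5.871 s.
Horizontal: R = v_x · t = 26.83 × 5.871 = 158 m.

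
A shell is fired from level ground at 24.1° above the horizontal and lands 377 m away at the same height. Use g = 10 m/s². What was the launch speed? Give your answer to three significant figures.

71.1 m/s

On level ground, R = v₀² sin(2θ) / g, so v₀ = √(R g / sin 2θ).
sin(2 × 24.1°) = 0.7455.
v₀ = √(377 × 10 / 0.7455) = √5057 = 71.1 m/s.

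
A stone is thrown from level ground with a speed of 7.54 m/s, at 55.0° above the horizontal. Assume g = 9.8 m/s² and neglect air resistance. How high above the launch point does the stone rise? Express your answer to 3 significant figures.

1.95 m

Vertical component of launch velocity: v_y = 7.54 sin 55.0° = 6.176 m/s.
At the highest point the vertical velocity is zero, so v_y² = 2 g h_max.
h_max = (6.176)² / (2 × 9.8) = 38.14 / 19.60 = 1.95 m.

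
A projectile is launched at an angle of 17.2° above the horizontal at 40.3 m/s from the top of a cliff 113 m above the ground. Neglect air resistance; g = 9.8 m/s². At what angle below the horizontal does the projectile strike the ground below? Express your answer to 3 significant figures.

51.6°

v_x = 40.3 cos 17.2° = 38.50 m/s.
At impact |v_y| = √(v_y0² + 2 g h) = √(11.92² + 2×9.8×113) = 48.55 m/s.
Angle below horizontal = arctan(|v_y| / v_x) = arctan(48.55 / 38.50) = 51.6°.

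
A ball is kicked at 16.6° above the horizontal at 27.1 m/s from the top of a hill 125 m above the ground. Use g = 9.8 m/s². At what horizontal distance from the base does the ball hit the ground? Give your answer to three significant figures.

Components: v_x = 27.1 cos 16.6° = 25.97 m/s, v_y = 27.1 sin 16.6° = 7.742 m/s.
Vertical: 0 = 125 + 7.742 t − ½(9.8) t² ⇒ 4.900 t² − 7.742 t − 125 = 0.
t = [7.742 + √(59.94 + 2450)] / 9.800 = 5.902 s.
Horizontal: R = v_x · t = 25.97 × 5.902 = 153 m.

153 m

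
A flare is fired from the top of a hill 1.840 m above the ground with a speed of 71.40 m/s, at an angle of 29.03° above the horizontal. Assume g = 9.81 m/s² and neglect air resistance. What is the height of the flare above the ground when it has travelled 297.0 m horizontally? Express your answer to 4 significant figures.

v_x = 71.40 cos 29.03° = 62.430 m/s, v_y0 = 71.40 sin 29.03° = 34.648 m/s.
Time to reach x = 297.0 m: t = x / v_x = 297.0 / 62.430 = 4.7573 s.
y = 1.840 + v_y0 t − ½ g t² = 1.840 + 34.648×4.7573 − 4.905×4.7573² = 55.66 m.

55.66 m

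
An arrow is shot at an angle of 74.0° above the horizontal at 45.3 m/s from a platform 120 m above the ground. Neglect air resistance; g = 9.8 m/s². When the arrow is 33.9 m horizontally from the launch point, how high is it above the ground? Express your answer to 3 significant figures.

202 m

v_x = 45.3 cos 74.0° = 12.49 m/s, v_y0 = 45.3 sin 74.0° = 43.55 m/s.
Time to reach x = 33.9 m: t = x / v_x = 33.9 / 12.49 = 2.714 s.
y = 120 + v_y0 t − ½ g t² = 120 + 43.55×2.714 − 4.900×2.714² = 202 m.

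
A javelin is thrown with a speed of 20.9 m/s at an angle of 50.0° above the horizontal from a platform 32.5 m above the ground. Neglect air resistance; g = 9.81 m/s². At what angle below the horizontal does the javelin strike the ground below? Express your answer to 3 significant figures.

65.8°

v_x = 20.9 cos 50.0° = 13.43 m/s.
At impact |v_y| = √(v_y0² + 2 g h) = √(16.01² + 2×9.81×32.5) = 29.90 m/s.
Angle below horizontal = arctan(|v_y| / v_x) = arctan(29.90 / 13.43) = 65.8°.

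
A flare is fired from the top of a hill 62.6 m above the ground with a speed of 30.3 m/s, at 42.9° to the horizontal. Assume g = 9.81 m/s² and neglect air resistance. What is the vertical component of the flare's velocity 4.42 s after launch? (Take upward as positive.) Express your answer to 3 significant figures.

Initial vertical component: v_y0 = 30.3 sin 42.9° = 20.63 m/s.
v_y(t) = v_y0 − g t = 20.63 − 9.81 × 4.42 = -22.7 m/s.

-22.7 m/s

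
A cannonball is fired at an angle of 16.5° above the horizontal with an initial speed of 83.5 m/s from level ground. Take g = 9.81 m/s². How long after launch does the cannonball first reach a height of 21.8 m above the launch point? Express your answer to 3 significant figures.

1.23 s

v_y0 = 83.5 sin 16.5° = 23.72 m/s.
Set y = v_y0 t − ½ g t² = 21.8: 4.905 t² − 23.72 t + 21.8 = 0.
t = [23.72 ± √(562.6 − 427.7)] / 9.81 = (23.72 ± 11.61) / 9.81, giving t = 1.23 s or t = 3.60 s.
The cannonball is on the way up at the first time, so t = 1.23 s.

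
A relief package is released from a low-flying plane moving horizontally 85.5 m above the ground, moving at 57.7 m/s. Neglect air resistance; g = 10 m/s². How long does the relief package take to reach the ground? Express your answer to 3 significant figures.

4.14 s

The horizontal speed doesn't affect the fall. With v_y0 = 0, h = ½ g t².
t = √(2 × 85.5 / 10) = √17.10 = 4.14 s.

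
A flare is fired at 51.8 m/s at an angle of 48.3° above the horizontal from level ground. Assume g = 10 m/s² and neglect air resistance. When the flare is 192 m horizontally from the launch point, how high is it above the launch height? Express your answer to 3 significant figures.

60.3 m

v_x = 51.8 cos 48.3° = 34.46 m/s, v_y0 = 51.8 sin 48.3° = 38.68 m/s.
Time to reach x = 192 m: t = x / v_x = 192 / 34.46 = 5.572 s.
y = v_y0 t − ½ g t² = 38.68×5.572 − 5.000×5.572² = 60.3 m.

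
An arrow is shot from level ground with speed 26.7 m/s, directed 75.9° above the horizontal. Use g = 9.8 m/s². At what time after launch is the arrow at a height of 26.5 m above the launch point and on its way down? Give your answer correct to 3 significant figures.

3.90 s

v_y0 = 26.7 sin 75.9° = 25.90 m/s.
Set y = v_y0 t − ½ g t² = 26.5: 4.900 t² − 25.90 t + 26.5 = 0.
t = [25.90 ± √(670.8 − 519.4)] / 9.8 = (25.90 ± 12.30) / 9.8, giving t = 1.39 s or t = 3.90 s.
On the way down corresponds to the larger root: t = 3.90 s.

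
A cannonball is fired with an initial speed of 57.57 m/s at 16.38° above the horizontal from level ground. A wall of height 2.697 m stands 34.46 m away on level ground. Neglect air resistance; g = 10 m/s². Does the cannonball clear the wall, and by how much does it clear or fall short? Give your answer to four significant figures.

Yes — it clears the wall by 5.486 m.

v_x = 57.57 cos 16.38° = 55.233 m/s; v_y0 = 57.57 sin 16.38° = 16.235 m/s.
Time to reach the wall: t = 34.46 / 55.233 = 0.62390 s.
Height at that point: y = 16.235×0.62390 − 5.000×0.62390² = 8.1828 m.
That is 8.1828 − 2.697 = 5.486 m above the top of the wall, so the cannonball clears it.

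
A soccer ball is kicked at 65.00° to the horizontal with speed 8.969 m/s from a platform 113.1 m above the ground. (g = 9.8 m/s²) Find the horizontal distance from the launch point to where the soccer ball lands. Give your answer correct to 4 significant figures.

21.62 m

Components: v_x = 8.969 cos 65.00° = 3.7905 m/s, v_y = 8.969 sin 65.00° = 8.1287 m/s.
Vertical: 0 = 113.1 + 8.1287 t − ½(9.8) t² ⇒ 4.900 t² − 8.1287 t − 113.1 = 0.
t = [8.1287 + √(66.076 + 2216.8)] / 9.800 = 5.7049 s.
Horizontal: R = v_x · t = 3.7905 × 5.7049 = 21.62 m.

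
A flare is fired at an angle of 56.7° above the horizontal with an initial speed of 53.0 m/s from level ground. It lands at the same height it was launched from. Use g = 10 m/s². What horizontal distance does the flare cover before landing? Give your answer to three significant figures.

Components: v_x = 53.0 cos 56.7° = 29.10 m/s, v_y = 53.0 sin 56.7° = 44.30 m/s.
Time of flight (same landing height): t = 2 v_y / g = 2 × 44.30 / 10 = 8.860 s.
Range: R = v_x · t = 29.10 × 8.860 = 258 m.

258 m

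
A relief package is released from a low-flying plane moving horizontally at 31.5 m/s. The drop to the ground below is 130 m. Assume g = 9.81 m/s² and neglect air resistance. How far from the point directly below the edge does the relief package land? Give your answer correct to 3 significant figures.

162 m

Initial vertical velocity is zero, so the fall time comes from h = ½ g t²: t = √(2 × 130 / 9.81) = 5.148 s.
Horizontal motion is uniform at 31.5 m/s, so x = 31.5 × 5.148 = 162 m.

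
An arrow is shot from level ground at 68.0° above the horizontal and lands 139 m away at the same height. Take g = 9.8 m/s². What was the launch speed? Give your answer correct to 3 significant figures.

44.3 m/s

On level ground, R = v₀² sin(2θ) / g, so v₀ = √(R g / sin 2θ).
sin(2 × 68.0°) = 0.6947.
v₀ = √(139 × 9.8 / 0.6947) = √1961 = 44.3 m/s.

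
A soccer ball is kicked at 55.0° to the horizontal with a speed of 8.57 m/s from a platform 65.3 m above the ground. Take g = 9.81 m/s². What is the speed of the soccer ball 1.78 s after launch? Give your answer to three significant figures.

v_x = 8.57 cos 55.0° = 4.916 m/s (constant).
v_y(t) = 8.57 sin 55.0° − g t = 7.020 − 9.81 × 1.78 = -10.44 m/s.
Speed = √(v_x² + v_y²) = √(24.17 + 109.0) = 11.5 m/s.

11.5 m/s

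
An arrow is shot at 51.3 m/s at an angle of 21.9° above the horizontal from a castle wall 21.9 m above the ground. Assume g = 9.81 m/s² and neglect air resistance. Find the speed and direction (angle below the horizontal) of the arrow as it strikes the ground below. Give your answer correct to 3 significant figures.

v_x = 51.3 cos 21.9° = 47.60 m/s (constant).
|v_y| at impact = √((19.13)² + 2×9.81×21.9) = 28.21 m/s.
Speed = √(47.60² + 28.21²) = 55.3 m/s; angle = arctan(28.21/47.60) = 30.7° below horizontal.

55.3 m/s at 30.7° below the horizontal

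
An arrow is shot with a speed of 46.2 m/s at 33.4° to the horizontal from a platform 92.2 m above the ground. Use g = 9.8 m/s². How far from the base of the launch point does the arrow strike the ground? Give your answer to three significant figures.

Components: v_x = 46.2 cos 33.4° = 38.57 m/s, v_y = 46.2 sin 33.4° = 25.43 m/s.
Vertical: 0 = 92.2 + 25.43 t − ½(9.8) t² ⇒ 4.900 t² − 25.43 t − 92.2 = 0.
t = [25.43 + √(646.7 + 1807)] / 9.800 = 7.649 s.
Horizontal: R = v_x · t = 38.57 × 7.649 = 295 m.

295 m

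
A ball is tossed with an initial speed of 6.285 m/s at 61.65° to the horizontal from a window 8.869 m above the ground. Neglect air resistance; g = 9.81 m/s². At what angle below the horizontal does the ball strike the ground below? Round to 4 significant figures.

78.21°

v_x = 6.285 cos 61.65° = 2.9845 m/s.
At impact |v_y| = √(v_y0² + 2 g h) = √(5.5312² + 2×9.81×8.869) = 14.304 m/s.
Angle below horizontal = arctan(|v_y| / v_x) = arctan(14.304 / 2.9845) = 78.21°.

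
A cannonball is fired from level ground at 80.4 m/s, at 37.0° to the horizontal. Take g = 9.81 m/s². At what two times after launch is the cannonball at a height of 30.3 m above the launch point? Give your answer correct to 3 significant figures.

v_y0 = 80.4 sin 37.0° = 48.39 m/s.
Set y = v_y0 t − ½ g t² = 30.3: 4.905 t² − 48.39 t + 30.3 = 0.
t = [48.39 ± √(2342 − 594.5)] / 9.81 = (48.39 ± 41.80) / 9.81, giving t = 0.672 s or t = 9.19 s.
So the cannonball is at 30.3 m at t = 0.672 s (rising) and t = 9.19 s (falling).

0.672 s and 9.19 s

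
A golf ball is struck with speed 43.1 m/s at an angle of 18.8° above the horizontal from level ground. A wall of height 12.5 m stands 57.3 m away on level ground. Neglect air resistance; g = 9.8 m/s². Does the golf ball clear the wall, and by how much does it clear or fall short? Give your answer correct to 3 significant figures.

v_x = 43.1 cos 18.8° = 40.80 m/s; v_y0 = 43.1 sin 18.8° = 13.89 m/s.
Time to reach the wall: t = 57.3 / 40.80 = 1.404 s.
Height at that point: y = 13.89×1.404 − 4.900×1.404² = 9.843 m.
That is 12.5 − 9.843 = 2.66 m below the top of the wall, so the golf ball does not clear it.

No — it falls 2.66 m short of clearing the wall.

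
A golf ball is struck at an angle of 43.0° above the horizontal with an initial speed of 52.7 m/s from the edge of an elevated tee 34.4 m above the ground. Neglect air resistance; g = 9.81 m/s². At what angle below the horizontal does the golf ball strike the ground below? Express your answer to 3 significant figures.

49.0°

v_x = 52.7 cos 43.0° = 38.54 m/s.
At impact |v_y| = √(v_y0² + 2 g h) = √(35.94² + 2×9.81×34.4) = 44.35 m/s.
Angle below horizontal = arctan(|v_y| / v_x) = arctan(44.35 / 38.54) = 49.0°.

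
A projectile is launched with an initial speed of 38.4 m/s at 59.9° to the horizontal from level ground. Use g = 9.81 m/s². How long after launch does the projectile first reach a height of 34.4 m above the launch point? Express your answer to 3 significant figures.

1.28 s

v_y0 = 38.4 sin 59.9° = 33.22 m/s.
Set y = v_y0 t − ½ g t² = 34.4: 4.905 t² − 33.22 t + 34.4 = 0.
t = [33.22 ± √(1104 − 674.9)] / 9.81 = (33.22 ± 20.71) / 9.81, giving t = 1.28 s or t = 5.50 s.
The projectile is on the way up at the first time, so t = 1.28 s.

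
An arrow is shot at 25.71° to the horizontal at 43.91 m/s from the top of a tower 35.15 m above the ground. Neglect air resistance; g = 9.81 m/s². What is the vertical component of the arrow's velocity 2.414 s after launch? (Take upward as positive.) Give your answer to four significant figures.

-4.632 m/s

Initial vertical component: v_y0 = 43.91 sin 25.71° = 19.049 m/s.
v_y(t) = v_y0 − g t = 19.049 − 9.81 × 2.414 = -4.632 m/s.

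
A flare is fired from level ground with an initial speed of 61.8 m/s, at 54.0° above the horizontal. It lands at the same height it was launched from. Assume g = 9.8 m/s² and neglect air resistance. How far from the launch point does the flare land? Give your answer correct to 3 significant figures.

Components: v_x = 61.8 cos 54.0° = 36.33 m/s, v_y = 61.8 sin 54.0° = 50.00 m/s.
Time of flight (same landing height): t = 2 v_y / g = 2 × 50.00 / 9.8 = 10.20 s.
Range: R = v_x · t = 36.33 × 10.20 = 371 m.

371 m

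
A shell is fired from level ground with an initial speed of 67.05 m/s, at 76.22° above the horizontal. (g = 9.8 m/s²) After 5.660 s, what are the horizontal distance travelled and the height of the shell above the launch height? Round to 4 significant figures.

x = 90.40 m, y = 211.6 m

v_x = 67.05 cos 76.22° = 15.971 m/s; v_y0 = 67.05 sin 76.22° = 65.120 m/s.
x = v_x t = 15.971 × 5.660 = 90.40 m.
y = v_y0 t − ½ g t² = 65.120×5.660 − 4.900×5.660² = 211.6 m.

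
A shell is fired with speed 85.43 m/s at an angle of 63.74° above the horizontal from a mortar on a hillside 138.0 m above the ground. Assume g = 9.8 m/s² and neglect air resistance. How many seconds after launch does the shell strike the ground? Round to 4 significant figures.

17.27 s

Vertical component: v_y = 85.43 sin 63.74° = 76.613 m/s.
Taking up as positive with launch at y = 138.0 m, landing at y = 0: 0 = 138.0 + 76.613 t − ½(9.8) t².
Solving 4.900 t² − 76.613 t − 138.0 = 0 gives t = [76.613 + √(76.613² + 4·4.900·138.0)] / 9.800 = 17.27 s.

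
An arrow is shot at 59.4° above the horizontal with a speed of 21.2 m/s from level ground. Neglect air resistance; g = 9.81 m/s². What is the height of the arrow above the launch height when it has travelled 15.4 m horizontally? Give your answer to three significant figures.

16.1 m

v_x = 21.2 cos 59.4° = 10.79 m/s, v_y0 = 21.2 sin 59.4° = 18.25 m/s.
Time to reach x = 15.4 m: t = x / v_x = 15.4 / 10.79 = 1.427 s.
y = v_y0 t − ½ g t² = 18.25×1.427 − 4.905×1.427² = 16.1 m.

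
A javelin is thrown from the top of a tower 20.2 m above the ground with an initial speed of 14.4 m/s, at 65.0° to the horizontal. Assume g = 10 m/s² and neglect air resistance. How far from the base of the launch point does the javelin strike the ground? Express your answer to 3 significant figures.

Components: v_x = 14.4 cos 65.0° = 6.086 m/s, v_y = 14.4 sin 65.0° = 13.05 m/s.
Vertical: 0 = 20.2 + 13.05 t − ½(10) t² ⇒ 5.000 t² − 13.05 t − 20.2 = 0.
t = [13.05 + √(170.3 + 404.0)] / 10.00 = 3.701 s.
Horizontal: R = v_x · t = 6.086 × 3.701 = 22.5 m.

22.5 m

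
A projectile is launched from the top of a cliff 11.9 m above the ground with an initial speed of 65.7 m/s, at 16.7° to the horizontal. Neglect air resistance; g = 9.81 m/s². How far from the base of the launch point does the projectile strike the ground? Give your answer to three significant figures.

Components: v_x = 65.7 cos 16.7° = 62.93 m/s, v_y = 65.7 sin 16.7° = 18.88 m/s.
Vertical: 0 = 11.9 + 18.88 t − ½(9.81) t² ⇒ 4.905 t² − 18.88 t − 11.9 = 0.
t = [18.88 + √(356.5 + 233.5)] / 9.810 = 4.401 s.
Horizontal: R = v_x · t = 62.93 × 4.401 = 277 m.

277 m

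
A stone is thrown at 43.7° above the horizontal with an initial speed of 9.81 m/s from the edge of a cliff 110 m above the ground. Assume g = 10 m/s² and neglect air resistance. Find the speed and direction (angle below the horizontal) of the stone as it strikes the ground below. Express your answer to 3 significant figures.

47.9 m/s at 81.5° below the horizontal

v_x = 9.81 cos 43.7° = 7.092 m/s (constant).
|v_y| at impact = √((6.778)² + 2×10×110) = 47.39 m/s.
Speed = √(7.092² + 47.39²) = 47.9 m/s; angle = arctan(47.39/7.092) = 81.5° below horizontal.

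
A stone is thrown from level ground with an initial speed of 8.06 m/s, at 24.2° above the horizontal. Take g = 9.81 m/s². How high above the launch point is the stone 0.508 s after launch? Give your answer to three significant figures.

0.413 m

v_y0 = 8.06 sin 24.2° = 3.304 m/s.
y(t) = v_y0 t − ½ g t² = 3.304×0.508 − 4.905×0.508² = 0.413 m.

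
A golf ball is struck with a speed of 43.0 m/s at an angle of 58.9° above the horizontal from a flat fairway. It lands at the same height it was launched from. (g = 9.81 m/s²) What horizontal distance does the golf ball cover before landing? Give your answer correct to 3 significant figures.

Components: v_x = 43.0 cos 58.9° = 22.21 m/s, v_y = 43.0 sin 58.9° = 36.82 m/s.
Time of flight (same landing height): t = 2 v_y / g = 2 × 36.82 / 9.81 = 7.507 s.
Range: R = v_x · t = 22.21 × 7.507 = 167 m.

167 m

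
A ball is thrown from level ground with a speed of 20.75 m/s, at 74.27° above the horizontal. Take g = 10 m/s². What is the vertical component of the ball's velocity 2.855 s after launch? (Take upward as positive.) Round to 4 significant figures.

-8.577 m/s

Initial vertical component: v_y0 = 20.75 sin 74.27° = 19.973 m/s.
v_y(t) = v_y0 − g t = 19.973 − 10 × 2.855 = -8.577 m/s.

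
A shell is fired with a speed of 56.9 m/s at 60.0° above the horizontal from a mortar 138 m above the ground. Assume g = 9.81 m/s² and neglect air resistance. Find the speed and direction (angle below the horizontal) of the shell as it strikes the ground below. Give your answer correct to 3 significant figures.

v_x = 56.9 cos 60.0° = 28.45 m/s (constant).
|v_y| at impact = √((49.28)² + 2×9.81×138) = 71.67 m/s.
Speed = √(28.45² + 71.67²) = 77.1 m/s; angle = arctan(71.67/28.45) = 68.3° below horizontal.

77.1 m/s at 68.3° below the horizontal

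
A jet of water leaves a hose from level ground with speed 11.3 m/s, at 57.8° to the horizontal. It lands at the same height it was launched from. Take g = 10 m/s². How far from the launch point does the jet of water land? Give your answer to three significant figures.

11.5 m

Components: v_x = 11.3 cos 57.8° = 6.022 m/s, v_y = 11.3 sin 57.8° = 9.562 m/s.
Time of flight (same landing height): t = 2 v_y / g = 2 × 9.562 / 10 = 1.912 s.
Range: R = v_x · t = 6.022 × 1.912 = 11.5 m.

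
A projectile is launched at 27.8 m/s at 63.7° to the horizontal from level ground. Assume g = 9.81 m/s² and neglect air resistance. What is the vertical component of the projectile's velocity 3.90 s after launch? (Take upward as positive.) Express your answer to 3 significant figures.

-13.3 m/s

Initial vertical component: v_y0 = 27.8 sin 63.7° = 24.92 m/s.
v_y(t) = v_y0 − g t = 24.92 − 9.81 × 3.90 = -13.3 m/s.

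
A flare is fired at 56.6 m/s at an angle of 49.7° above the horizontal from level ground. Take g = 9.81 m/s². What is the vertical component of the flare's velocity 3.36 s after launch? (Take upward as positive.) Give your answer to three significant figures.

10.2 m/s

Initial vertical component: v_y0 = 56.6 sin 49.7° = 43.17 m/s.
v_y(t) = v_y0 − g t = 43.17 − 9.81 × 3.36 = 10.2 m/s.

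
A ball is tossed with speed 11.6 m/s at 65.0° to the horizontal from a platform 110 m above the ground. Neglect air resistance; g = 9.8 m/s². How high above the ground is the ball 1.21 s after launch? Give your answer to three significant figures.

v_y0 = 11.6 sin 65.0° = 10.51 m/s.
y(t) = 110 + v_y0 t − ½ g t² = 110 + 10.51×1.21 − ½×9.8×1.21² = 116 m.

116 m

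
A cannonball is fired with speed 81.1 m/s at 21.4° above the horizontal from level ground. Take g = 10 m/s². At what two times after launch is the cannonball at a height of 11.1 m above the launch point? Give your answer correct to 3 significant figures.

v_y0 = 81.1 sin 21.4° = 29.59 m/s.
Set y = v_y0 t − ½ g t² = 11.1: 5.000 t² − 29.59 t + 11.1 = 0.
t = [29.59 ± √(875.6 − 222.0)] / 10 = (29.59 ± 25.57) / 10, giving t = 0.402 s or t = 5.52 s.
So the cannonball is at 11.1 m at t = 0.402 s (rising) and t = 5.52 s (falling).

0.402 s and 5.52 s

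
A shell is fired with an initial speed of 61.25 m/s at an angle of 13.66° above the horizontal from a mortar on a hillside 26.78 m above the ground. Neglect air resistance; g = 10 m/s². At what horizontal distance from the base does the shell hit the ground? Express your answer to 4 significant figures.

248.5 m

Components: v_x = 61.25 cos 13.66° = 59.517 m/s, v_y = 61.25 sin 13.66° = 14.465 m/s.
Vertical: 0 = 26.78 + 14.465 t − ½(10) t² ⇒ 5.000 t² − 14.465 t − 26.78 = 0.
t = [14.465 + √(209.24 + 535.60)] / 10.00 = 4.1757 s.
Horizontal: R = v_x · t = 59.517 × 4.1757 = 248.5 m.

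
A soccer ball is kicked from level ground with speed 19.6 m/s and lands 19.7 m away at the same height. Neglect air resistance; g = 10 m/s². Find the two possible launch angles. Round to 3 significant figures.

Level-ground range: R = v₀² sin(2θ)/g ⇒ sin 2θ = R g / v₀² = 19.7×10/19.6² = 0.5128.
2θ = arcsin(0.5128) = 30.85° or 180° − 30.85° = 149.15°.
So θ = 15.4° or θ = 74.6°.

15.4° and 74.6°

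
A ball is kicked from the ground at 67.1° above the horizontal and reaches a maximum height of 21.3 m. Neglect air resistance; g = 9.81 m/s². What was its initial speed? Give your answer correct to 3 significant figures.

At maximum height v_y = 0, so (v₀ sin θ)² = 2 g H.
v₀ sin 67.1° = √(2 × 9.81 × 21.3) = 20.44 m/s.
v₀ = 20.44 / sin 67.1° = 20.44 / 0.9212 = 22.2 m/s.

22.2 m/s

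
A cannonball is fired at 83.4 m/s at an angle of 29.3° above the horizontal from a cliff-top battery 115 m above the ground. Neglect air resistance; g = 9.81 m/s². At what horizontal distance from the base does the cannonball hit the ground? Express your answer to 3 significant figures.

Components: v_x = 83.4 cos 29.3° = 72.73 m/s, v_y = 83.4 sin 29.3° = 40.81 m/s.
Vertical: 0 = 115 + 40.81 t − ½(9.81) t² ⇒ 4.905 t² − 40.81 t − 115 = 0.
t = [40.81 + √(1665 + 2256)] / 9.810 = 10.54 s.
Horizontal: R = v_x · t = 72.73 × 10.54 = 767 m.

767 m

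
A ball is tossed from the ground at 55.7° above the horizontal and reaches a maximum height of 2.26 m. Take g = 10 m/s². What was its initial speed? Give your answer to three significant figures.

At maximum height v_y = 0, so (v₀ sin θ)² = 2 g H.
v₀ sin 55.7° = √(2 × 10 × 2.26) = 6.723 m/s.
v₀ = 6.723 / sin 55.7° = 6.723 / 0.8261 = 8.14 m/s.

8.14 m/s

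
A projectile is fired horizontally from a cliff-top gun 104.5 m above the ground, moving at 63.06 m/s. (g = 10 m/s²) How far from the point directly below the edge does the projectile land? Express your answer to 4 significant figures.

288.3 m

Initial vertical velocity is zero, so the fall time comes from h = ½ g t²: t = √(2 × 104.5 / 10) = 4.5717 s.
Horizontal motion is uniform at 63.06 m/s, so x = 63.06 × 4.5717 = 288.3 m.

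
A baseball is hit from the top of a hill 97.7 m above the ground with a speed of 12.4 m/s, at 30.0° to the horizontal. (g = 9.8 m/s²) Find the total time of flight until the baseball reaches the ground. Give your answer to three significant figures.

5.14 s

Vertical component: v_y = 12.4 sin 30.0° = 6.200 m/s.
Taking up as positive with launch at y = 97.7 m, landing at y = 0: 0 = 97.7 + 6.200 t − ½(9.8) t².
Solving 4.900 t² − 6.200 t − 97.7 = 0 gives t = [6.200 + √(6.200² + 4·4.900·97.7)] / 9.800 = 5.14 s.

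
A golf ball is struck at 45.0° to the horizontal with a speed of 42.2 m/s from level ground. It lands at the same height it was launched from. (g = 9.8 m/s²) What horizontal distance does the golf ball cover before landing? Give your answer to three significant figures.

Components: v_x = 42.2 cos 45.0° = 29.84 m/s, v_y = 42.2 sin 45.0° = 29.84 m/s.
Time of flight (same landing height): t = 2 v_y / g = 2 × 29.84 / 9.8 = 6.090 s.
Range: R = v_x · t = 29.84 × 6.090 = 182 m.

182 m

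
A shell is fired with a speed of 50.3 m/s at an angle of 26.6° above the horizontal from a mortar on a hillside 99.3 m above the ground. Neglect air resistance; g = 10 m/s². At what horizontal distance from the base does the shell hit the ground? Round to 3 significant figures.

326 m

Components: v_x = 50.3 cos 26.6° = 44.98 m/s, v_y = 50.3 sin 26.6° = 22.52 m/s.
Vertical: 0 = 99.3 + 22.52 t − ½(10) t² ⇒ 5.000 t² − 22.52 t − 99.3 = 0.
t = [22.52 + √(507.2 + 1986)] / 10.00 = 7.245 s.
Horizontal: R = v_x · t = 44.98 × 7.245 = 326 m.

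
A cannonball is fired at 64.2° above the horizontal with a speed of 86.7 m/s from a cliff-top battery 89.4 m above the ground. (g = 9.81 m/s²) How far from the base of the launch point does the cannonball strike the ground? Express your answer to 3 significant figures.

641 m

Components: v_x = 86.7 cos 64.2° = 37.73 m/s, v_y = 86.7 sin 64.2° = 78.06 m/s.
Vertical: 0 = 89.4 + 78.06 t − ½(9.81) t² ⇒ 4.905 t² − 78.06 t − 89.4 = 0.
t = [78.06 + √(6093 + 1754)] / 9.810 = 16.99 s.
Horizontal: R = v_x · t = 37.73 × 16.99 = 641 m.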